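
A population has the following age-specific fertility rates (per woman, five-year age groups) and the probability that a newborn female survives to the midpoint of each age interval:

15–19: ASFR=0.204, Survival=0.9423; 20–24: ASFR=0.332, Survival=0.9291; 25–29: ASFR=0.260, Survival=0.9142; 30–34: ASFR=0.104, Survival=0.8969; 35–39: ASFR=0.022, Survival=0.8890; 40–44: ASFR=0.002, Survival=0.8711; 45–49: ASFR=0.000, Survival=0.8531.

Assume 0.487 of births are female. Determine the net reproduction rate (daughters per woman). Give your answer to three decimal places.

2.077

Proportion female at birth = 0.487.
Each age group contributes 5 × ASFR × survival:
  15–19: 5 × 0.204 × 0.9423 = 0.96115
  20–24: 5 × 0.332 × 0.9291 = 1.54231
  25–29: 5 × 0.260 × 0.9142 = 1.18846
  30–34: 5 × 0.104 × 0.8969 = 0.46639
  35–39: 5 × 0.022 × 0.8890 = 0.09779
  40–44: 5 × 0.002 × 0.8711 = 0.00871
  45–49: 5 × 0.000 × 0.8531 = 0.00000
Sum = 4.26481
NRR = 0.487 × 4.26481 = 2.07696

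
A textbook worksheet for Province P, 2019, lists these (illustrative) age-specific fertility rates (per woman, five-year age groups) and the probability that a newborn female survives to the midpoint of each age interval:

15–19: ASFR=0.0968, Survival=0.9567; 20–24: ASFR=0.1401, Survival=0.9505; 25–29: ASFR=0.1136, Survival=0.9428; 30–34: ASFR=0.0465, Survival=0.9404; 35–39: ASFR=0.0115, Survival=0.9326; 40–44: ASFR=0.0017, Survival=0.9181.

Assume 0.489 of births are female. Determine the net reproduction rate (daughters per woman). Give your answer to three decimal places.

Proportion female at birth = 0.489.
Per-age-group product (5 × ASFR × survival probability):
  15–19: 5 × 0.0968 × 0.9567 = 0.46304
  20–24: 5 × 0.1401 × 0.9505 = 0.66583
  25–29: 5 × 0.1136 × 0.9428 = 0.53551
  30–34: 5 × 0.0465 × 0.9404 = 0.21864
  35–39: 5 × 0.0115 × 0.9326 = 0.05362
  40–44: 5 × 0.0017 × 0.9181 = 0.00780
Sum = 1.94444
NRR = 0.489 × 1.94444 = 0.95083
An NRR under 1 implies long-run decline under these rates.

0.951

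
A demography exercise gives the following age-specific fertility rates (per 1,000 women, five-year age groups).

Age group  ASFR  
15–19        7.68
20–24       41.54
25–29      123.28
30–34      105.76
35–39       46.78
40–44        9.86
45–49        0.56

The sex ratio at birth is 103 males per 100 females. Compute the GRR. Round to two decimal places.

Proportion female at birth = 100 / (100 + 103) = 0.49261.
Sum of ASFRs = 7.68 + 41.54 + 123.28 + 105.76 + 46.78 + 9.86 + 0.56 = 335.46
TFR = 5 × 335.46 / 1000 = 1.6773
GRR = 0.49261 × 1.6773 = 0.82625

0.83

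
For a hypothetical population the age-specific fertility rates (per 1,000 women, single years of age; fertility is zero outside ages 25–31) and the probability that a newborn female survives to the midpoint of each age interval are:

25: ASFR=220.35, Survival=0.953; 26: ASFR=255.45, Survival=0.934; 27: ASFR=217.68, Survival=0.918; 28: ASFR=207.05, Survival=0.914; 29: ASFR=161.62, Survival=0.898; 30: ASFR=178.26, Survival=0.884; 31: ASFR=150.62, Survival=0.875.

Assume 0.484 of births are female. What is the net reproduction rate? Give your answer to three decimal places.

Proportion female at birth = 0.484.
Per-age-group product (1 × ASFR × survival probability):
  25: 1 × 220.35/1000 × 0.953 = 0.20999
  26: 1 × 255.45/1000 × 0.934 = 0.23859
  27: 1 × 217.68/1000 × 0.918 = 0.19983
  28: 1 × 207.05/1000 × 0.914 = 0.18924
  29: 1 × 161.62/1000 × 0.898 = 0.14513
  30: 1 × 178.26/1000 × 0.884 = 0.15758
  31: 1 × 150.62/1000 × 0.875 = 0.13179
Sum = 1.27215
NRR = 0.484 × 1.27215 = 0.61572
An NRR under 1 implies long-run decline under these rates.

0.616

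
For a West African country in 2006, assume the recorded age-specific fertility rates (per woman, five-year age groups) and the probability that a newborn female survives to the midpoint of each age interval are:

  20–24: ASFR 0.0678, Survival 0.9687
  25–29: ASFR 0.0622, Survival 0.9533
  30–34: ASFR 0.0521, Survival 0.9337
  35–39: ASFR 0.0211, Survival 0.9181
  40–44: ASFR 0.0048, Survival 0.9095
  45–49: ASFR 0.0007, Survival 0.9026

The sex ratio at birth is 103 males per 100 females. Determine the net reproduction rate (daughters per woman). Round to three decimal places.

Proportion female at birth = 100 / (100 + 103) = 0.49261.
Each age group contributes 5 × ASFR × survival:
  20–24: 5 × 0.0678 × 0.9687 = 0.32839
  25–29: 5 × 0.0622 × 0.9533 = 0.29648
  30–34: 5 × 0.0521 × 0.9337 = 0.24323
  35–39: 5 × 0.0211 × 0.9181 = 0.09686
  40–44: 5 × 0.0048 × 0.9095 = 0.02183
  45–49: 5 × 0.0007 × 0.9026 = 0.00316
Sum = 0.98995
NRR = 0.49261 × 0.98995 = 0.48766
With NRR below 1 the population is below replacement fertility.

0.488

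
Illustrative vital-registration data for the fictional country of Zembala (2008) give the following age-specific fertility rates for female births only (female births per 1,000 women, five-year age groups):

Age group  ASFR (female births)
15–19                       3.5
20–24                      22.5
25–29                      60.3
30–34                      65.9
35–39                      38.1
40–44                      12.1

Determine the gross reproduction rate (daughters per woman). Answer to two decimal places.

1.01

Sum of female ASFRs = 3.5 + 22.5 + 60.3 + 65.9 + 38.1 + 12.1 = 202.4
GRR = 5 × 202.4 / 1000 = 1.012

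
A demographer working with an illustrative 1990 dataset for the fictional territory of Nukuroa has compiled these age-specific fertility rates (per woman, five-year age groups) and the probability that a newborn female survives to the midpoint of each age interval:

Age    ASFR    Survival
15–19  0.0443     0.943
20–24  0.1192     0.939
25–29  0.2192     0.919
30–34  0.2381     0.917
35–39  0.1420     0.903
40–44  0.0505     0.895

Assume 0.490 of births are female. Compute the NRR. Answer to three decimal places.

Proportion female at birth = 0.490.
Survival-weighted fertility by age (5·fₓ·Sₓ):
  15–19: 5 × 0.0443 × 0.943 = 0.20887
  20–24: 5 × 0.1192 × 0.939 = 0.55964
  25–29: 5 × 0.2192 × 0.919 = 1.00722
  30–34: 5 × 0.2381 × 0.917 = 1.09169
  35–39: 5 × 0.1420 × 0.903 = 0.64113
  40–44: 5 × 0.0505 × 0.895 = 0.22599
Sum = 3.73454
NRR = 0.490 × 3.73454 = 1.82992

1.830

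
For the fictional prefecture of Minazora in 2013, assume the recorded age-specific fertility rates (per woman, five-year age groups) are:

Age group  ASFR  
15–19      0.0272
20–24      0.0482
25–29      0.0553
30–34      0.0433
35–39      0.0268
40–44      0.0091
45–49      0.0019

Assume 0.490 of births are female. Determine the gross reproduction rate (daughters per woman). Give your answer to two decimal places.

0.52

Proportion female at birth = 0.490.
Sum of ASFRs = 0.0272 + 0.0482 + 0.0553 + 0.0433 + 0.0268 + 0.0091 + 0.0019 = 0.2118
TFR = 5 × 0.2118 = 1.059
GRR = 0.490 × 1.059 = 0.51891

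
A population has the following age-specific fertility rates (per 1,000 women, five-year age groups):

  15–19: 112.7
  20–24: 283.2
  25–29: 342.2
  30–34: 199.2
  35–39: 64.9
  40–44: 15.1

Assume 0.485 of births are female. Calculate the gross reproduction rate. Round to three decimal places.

Proportion female at birth = 0.485.
Sum of ASFRs = 112.7 + 283.2 + 342.2 + 199.2 + 64.9 + 15.1 = 1017.3
TFR = 5 × 1017.3 / 1000 = 5.0865
GRR = 0.485 × 5.0865 = 2.46695

2.467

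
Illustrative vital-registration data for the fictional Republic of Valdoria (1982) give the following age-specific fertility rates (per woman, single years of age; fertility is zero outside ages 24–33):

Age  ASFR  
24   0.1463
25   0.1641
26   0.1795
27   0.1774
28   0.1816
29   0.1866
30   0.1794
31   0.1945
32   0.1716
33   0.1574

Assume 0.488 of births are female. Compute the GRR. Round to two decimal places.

0.85

Proportion female at birth = 0.488.
Sum of ASFRs = 0.1463 + 0.1641 + 0.1795 + 0.1774 + 0.1816 + 0.1866 + 0.1794 + 0.1945 + 0.1716 + 0.1574 = 1.7384
TFR = 1.7384
GRR = 0.488 × 1.7384 = 0.84834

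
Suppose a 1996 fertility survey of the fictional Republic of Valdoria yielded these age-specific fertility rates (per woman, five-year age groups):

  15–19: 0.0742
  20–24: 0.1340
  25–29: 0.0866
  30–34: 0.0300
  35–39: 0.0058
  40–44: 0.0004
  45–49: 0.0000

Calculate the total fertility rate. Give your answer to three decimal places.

1.655

Sum of ASFRs = 0.0742 + 0.1340 + 0.0866 + 0.0300 + 0.0058 + 0.0004 + 0.0000 = 0.3310
TFR = 5 × 0.3310 = 1.655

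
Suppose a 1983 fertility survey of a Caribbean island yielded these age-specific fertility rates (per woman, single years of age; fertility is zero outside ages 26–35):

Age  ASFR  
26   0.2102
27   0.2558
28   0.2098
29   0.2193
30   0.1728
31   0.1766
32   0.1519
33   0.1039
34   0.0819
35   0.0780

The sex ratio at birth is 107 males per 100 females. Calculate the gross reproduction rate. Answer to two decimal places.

0.80

Proportion female at birth = 100 / (100 + 107) = 0.48309.
Sum of ASFRs = 0.2102 + 0.2558 + 0.2098 + 0.2193 + 0.1728 + 0.1766 + 0.1519 + 0.1039 + 0.0819 + 0.0780 = 1.6602
TFR = 1.6602
GRR = 0.48309 × 1.6602 = 0.80203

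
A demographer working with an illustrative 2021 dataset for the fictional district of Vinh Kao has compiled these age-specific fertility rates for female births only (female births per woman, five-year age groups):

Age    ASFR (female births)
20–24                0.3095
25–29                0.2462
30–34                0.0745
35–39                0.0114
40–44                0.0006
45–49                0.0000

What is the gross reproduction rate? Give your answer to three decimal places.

Sum of female ASFRs = 0.3095 + 0.2462 + 0.0745 + 0.0114 + 0.0006 + 0.0000 = 0.6422
GRR = 5 × 0.6422 = 3.211

3.211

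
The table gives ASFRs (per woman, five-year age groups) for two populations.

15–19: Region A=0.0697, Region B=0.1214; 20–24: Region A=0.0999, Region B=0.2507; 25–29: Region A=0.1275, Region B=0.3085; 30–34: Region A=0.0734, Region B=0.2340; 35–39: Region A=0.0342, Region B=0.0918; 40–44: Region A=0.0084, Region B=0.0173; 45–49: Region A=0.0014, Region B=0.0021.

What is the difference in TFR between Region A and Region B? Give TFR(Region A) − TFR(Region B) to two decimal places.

-3.06

Region A:
  Sum of ASFRs = 0.0697 + 0.0999 + 0.1275 + 0.0734 + 0.0342 + 0.0084 + 0.0014 = 0.4145
  TFR = 5 × 0.4145 = 2.0725
Region B:
  Sum of ASFRs = 0.1214 + 0.2507 + 0.3085 + 0.2340 + 0.0918 + 0.0173 + 0.0021 = 1.0258
  TFR = 5 × 1.0258 = 5.129
Difference = 2.0725 − 5.129 = -3.0565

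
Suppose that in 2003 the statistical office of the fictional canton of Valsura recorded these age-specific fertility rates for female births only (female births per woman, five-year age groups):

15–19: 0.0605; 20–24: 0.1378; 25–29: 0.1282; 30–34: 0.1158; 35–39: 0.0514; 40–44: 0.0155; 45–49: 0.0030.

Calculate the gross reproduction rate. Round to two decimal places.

2.56

Sum of female ASFRs = 0.0605 + 0.1378 + 0.1282 + 0.1158 + 0.0514 + 0.0155 + 0.0030 = 0.5122
GRR = 5 × 0.5122 = 2.561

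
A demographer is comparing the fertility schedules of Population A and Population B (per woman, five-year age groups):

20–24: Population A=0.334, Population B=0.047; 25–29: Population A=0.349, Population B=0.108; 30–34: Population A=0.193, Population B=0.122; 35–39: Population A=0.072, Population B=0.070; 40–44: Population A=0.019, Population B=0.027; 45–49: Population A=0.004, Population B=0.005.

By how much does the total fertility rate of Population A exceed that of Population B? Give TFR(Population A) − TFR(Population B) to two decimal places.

2.96

Population A:
  Sum of ASFRs = 0.334 + 0.349 + 0.193 + 0.072 + 0.019 + 0.004 = 0.971
  TFR = 5 × 0.971 = 4.855
Population B:
  Sum of ASFRs = 0.047 + 0.108 + 0.122 + 0.070 + 0.027 + 0.005 = 0.379
  TFR = 5 × 0.379 = 1.895
Difference = 4.855 − 1.895 = 2.96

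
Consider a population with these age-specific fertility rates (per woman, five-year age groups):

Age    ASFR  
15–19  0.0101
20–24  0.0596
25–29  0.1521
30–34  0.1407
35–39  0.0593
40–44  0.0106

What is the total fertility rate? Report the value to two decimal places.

2.16

Sum of ASFRs = 0.0101 + 0.0596 + 0.1521 + 0.1407 + 0.0593 + 0.0106 = 0.4324
TFR = 5 × 0.4324 = 2.162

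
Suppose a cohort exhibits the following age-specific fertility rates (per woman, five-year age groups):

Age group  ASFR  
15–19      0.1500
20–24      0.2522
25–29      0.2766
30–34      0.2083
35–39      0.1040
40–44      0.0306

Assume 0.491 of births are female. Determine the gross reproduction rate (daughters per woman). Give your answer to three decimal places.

Proportion female at birth = 0.491.
Sum of ASFRs = 0.1500 + 0.2522 + 0.2766 + 0.2083 + 0.1040 + 0.0306 = 1.0217
TFR = 5 × 1.0217 = 5.1085
GRR = 0.491 × 5.1085 = 2.50827

2.508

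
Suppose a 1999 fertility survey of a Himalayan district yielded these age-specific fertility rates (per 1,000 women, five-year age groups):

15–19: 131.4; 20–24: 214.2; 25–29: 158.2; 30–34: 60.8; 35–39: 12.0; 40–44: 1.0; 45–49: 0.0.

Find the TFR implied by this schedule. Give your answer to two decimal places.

Sum of ASFRs = 131.4 + 214.2 + 158.2 + 60.8 + 12.0 + 1.0 + 0.0 = 577.6
TFR = 5 × 577.6 / 1000 = 2.888

2.89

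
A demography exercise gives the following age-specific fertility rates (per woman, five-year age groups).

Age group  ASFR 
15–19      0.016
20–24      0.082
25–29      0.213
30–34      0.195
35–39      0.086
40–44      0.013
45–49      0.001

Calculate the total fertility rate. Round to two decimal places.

Sum of ASFRs = 0.016 + 0.082 + 0.213 + 0.195 + 0.086 + 0.013 + 0.001 = 0.606
TFR = 5 × 0.606 = 3.03

3.03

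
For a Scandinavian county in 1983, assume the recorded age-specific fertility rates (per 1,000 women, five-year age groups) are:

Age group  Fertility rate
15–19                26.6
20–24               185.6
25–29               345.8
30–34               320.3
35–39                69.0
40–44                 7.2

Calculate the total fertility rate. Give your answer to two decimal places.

Sum of ASFRs = 26.6 + 185.6 + 345.8 + 320.3 + 69.0 + 7.2 = 954.5
TFR = 5 × 954.5 / 1000 = 4.7725

4.77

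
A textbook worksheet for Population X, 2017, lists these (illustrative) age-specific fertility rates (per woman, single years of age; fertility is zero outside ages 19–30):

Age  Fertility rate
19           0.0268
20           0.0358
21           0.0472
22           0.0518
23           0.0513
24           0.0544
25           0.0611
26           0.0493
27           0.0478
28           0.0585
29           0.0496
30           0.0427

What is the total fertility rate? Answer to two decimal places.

Sum of ASFRs = 0.0268 + 0.0358 + 0.0472 + 0.0518 + 0.0513 + 0.0544 + 0.0611 + 0.0493 + 0.0478 + 0.0585 + 0.0496 + 0.0427 = 0.5763
TFR = 0.5763

0.58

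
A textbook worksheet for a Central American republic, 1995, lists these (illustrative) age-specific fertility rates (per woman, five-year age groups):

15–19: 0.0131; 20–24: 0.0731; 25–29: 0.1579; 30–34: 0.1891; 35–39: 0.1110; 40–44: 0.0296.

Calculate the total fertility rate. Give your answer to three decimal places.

Sum of ASFRs = 0.0131 + 0.0731 + 0.1579 + 0.1891 + 0.1110 + 0.0296 = 0.5738
TFR = 5 × 0.5738 = 2.869

2.869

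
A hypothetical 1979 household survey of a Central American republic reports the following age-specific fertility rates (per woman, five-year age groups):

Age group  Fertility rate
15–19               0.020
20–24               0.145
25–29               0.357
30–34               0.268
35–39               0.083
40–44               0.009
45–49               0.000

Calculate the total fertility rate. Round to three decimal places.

4.410

Sum of ASFRs = 0.020 + 0.145 + 0.357 + 0.268 + 0.083 + 0.009 + 0.000 = 0.882
TFR = 5 × 0.882 = 4.41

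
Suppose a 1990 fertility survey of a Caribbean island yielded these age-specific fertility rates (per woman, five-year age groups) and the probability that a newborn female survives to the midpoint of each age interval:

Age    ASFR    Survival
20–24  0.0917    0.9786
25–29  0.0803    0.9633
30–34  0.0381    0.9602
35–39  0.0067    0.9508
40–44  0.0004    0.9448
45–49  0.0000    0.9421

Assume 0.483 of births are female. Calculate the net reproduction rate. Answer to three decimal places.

Proportion female at birth = 0.483.
Survival-weighted fertility by age (5·fₓ·Sₓ):
  20–24: 5 × 0.0917 × 0.9786 = 0.44869
  25–29: 5 × 0.0803 × 0.9633 = 0.38676
  30–34: 5 × 0.0381 × 0.9602 = 0.18292
  35–39: 5 × 0.0067 × 0.9508 = 0.03185
  40–44: 5 × 0.0004 × 0.9448 = 0.00189
  45–49: 5 × 0.0000 × 0.9421 = 0.00000
Sum = 1.05211
NRR = 0.483 × 1.05211 = 0.50817

0.508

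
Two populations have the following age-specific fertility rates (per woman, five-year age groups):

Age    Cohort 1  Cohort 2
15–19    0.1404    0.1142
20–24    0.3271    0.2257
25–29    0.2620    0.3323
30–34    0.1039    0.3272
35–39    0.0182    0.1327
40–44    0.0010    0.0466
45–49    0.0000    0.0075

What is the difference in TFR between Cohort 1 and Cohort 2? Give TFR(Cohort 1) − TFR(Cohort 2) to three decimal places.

-1.668

Cohort 1:
  Sum of ASFRs = 0.1404 + 0.3271 + 0.2620 + 0.1039 + 0.0182 + 0.0010 + 0.0000 = 0.8526
  TFR = 5 × 0.8526 = 4.263
Cohort 2:
  Sum of ASFRs = 0.1142 + 0.2257 + 0.3323 + 0.3272 + 0.1327 + 0.0466 + 0.0075 = 1.1862
  TFR = 5 × 1.1862 = 5.931
Difference = 4.263 − 5.931 = -1.668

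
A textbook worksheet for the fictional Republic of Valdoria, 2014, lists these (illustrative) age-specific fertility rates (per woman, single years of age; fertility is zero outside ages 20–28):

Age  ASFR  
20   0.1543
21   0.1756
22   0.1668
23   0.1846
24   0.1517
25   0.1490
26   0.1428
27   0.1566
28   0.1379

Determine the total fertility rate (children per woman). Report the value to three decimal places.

Sum of ASFRs = 0.1543 + 0.1756 + 0.1668 + 0.1846 + 0.1517 + 0.1490 + 0.1428 + 0.1566 + 0.1379 = 1.4193
TFR = 1.4193

1.419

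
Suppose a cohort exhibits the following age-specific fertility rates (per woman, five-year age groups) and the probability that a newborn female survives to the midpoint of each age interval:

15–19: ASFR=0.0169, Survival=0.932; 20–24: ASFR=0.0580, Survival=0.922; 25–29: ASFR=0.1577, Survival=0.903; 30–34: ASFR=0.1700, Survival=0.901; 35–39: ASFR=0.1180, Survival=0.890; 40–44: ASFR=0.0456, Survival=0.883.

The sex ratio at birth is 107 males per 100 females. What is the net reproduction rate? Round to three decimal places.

Proportion female at birth = 100 / (100 + 107) = 0.48309.
Weighting each age-specific rate by interval width and survival:
  15–19: 5 × 0.0169 × 0.932 = 0.07875
  20–24: 5 × 0.0580 × 0.922 = 0.26738
  25–29: 5 × 0.1577 × 0.903 = 0.71202
  30–34: 5 × 0.1700 × 0.901 = 0.76585
  35–39: 5 × 0.1180 × 0.890 = 0.52510
  40–44: 5 × 0.0456 × 0.883 = 0.20132
Sum = 2.55042
NRR = 0.48309 × 2.55042 = 1.23208
NRR > 1, so each generation more than replaces itself.

1.232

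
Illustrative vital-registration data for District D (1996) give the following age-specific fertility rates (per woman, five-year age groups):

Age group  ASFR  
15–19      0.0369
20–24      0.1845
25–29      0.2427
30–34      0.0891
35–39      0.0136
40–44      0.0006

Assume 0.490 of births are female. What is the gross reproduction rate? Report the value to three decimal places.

Proportion female at birth = 0.490.
Sum of ASFRs = 0.0369 + 0.1845 + 0.2427 + 0.0891 + 0.0136 + 0.0006 = 0.5674
TFR = 5 × 0.5674 = 2.837
GRR = 0.490 × 2.837 = 1.39013

1.390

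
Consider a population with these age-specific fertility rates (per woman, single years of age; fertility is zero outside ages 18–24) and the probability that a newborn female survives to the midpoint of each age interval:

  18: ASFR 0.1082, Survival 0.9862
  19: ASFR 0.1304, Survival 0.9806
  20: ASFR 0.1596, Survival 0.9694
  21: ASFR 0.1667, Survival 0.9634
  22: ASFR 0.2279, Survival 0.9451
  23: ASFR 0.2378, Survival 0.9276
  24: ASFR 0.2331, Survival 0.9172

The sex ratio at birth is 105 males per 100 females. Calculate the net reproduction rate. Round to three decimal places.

0.585

Proportion female at birth = 100 / (100 + 105) = 0.48780.
Weighting each age-specific rate by interval width and survival:
  18: 1 × 0.1082 × 0.9862 = 0.10671
  19: 1 × 0.1304 × 0.9806 = 0.12787
  20: 1 × 0.1596 × 0.9694 = 0.15472
  21: 1 × 0.1667 × 0.9634 = 0.16060
  22: 1 × 0.2279 × 0.9451 = 0.21539
  23: 1 × 0.2378 × 0.9276 = 0.22058
  24: 1 × 0.2331 × 0.9172 = 0.21380
Sum = 1.19967
NRR = 0.48780 × 1.19967 = 0.58520
With NRR below 1 the population is below replacement fertility.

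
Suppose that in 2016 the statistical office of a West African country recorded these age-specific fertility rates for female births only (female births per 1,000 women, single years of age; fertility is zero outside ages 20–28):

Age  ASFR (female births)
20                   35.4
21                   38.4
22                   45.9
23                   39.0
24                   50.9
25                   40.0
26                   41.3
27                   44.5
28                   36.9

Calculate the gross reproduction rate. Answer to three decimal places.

Sum of female ASFRs = 35.4 + 38.4 + 45.9 + 39.0 + 50.9 + 40.0 + 41.3 + 44.5 + 36.9 = 372.3
GRR = 372.3 / 1000 = 0.3723

0.372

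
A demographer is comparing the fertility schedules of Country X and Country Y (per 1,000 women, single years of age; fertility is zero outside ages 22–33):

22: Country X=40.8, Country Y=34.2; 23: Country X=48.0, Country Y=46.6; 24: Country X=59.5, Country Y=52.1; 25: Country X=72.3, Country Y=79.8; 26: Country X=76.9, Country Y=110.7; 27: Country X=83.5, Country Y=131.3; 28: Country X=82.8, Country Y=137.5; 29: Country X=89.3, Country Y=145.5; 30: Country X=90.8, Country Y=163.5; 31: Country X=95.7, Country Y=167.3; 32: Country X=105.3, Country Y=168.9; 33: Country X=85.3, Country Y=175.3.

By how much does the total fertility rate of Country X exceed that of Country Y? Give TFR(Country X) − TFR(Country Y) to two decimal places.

-0.48

Country X:
  Sum of ASFRs = 40.8 + 48.0 + 59.5 + 72.3 + 76.9 + 83.5 + 82.8 + 89.3 + 90.8 + 95.7 + 105.3 + 85.3 = 930.2
  TFR = 930.2 / 1000 = 0.9302
Country Y:
  Sum of ASFRs = 34.2 + 46.6 + 52.1 + 79.8 + 110.7 + 131.3 + 137.5 + 145.5 + 163.5 + 167.3 + 168.9 + 175.3 = 1412.7
  TFR = 1412.7 / 1000 = 1.4127
Difference = 0.9302 − 1.4127 = -0.4825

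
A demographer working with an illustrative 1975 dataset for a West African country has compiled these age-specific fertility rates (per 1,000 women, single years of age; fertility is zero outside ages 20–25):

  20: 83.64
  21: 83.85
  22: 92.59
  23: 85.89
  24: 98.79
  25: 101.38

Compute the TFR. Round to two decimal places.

Sum of ASFRs = 83.64 + 83.85 + 92.59 + 85.89 + 98.79 + 101.38 = 546.14
TFR = 546.14 / 1000 = 0.54614

0.55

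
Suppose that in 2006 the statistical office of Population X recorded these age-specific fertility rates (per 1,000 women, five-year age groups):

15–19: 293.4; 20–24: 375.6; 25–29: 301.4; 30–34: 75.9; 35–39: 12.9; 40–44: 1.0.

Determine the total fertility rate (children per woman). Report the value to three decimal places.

Sum of ASFRs = 293.4 + 375.6 + 301.4 + 75.9 + 12.9 + 1.0 = 1060.2
TFR = 5 × 1060.2 / 1000 = 5.301

5.301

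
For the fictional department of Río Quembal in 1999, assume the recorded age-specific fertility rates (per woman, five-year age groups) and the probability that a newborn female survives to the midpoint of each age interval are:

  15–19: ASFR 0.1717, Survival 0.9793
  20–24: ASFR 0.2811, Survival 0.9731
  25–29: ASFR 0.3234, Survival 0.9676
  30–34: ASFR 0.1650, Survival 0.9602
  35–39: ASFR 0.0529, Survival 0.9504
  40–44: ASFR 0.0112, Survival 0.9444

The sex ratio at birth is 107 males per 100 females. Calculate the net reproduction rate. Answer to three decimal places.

2.352

Proportion female at birth = 100 / (100 + 107) = 0.48309.
Each age group contributes 5 × ASFR × survival:
  15–19: 5 × 0.1717 × 0.9793 = 0.84073
  20–24: 5 × 0.2811 × 0.9731 = 1.36769
  25–29: 5 × 0.3234 × 0.9676 = 1.56461
  30–34: 5 × 0.1650 × 0.9602 = 0.79217
  35–39: 5 × 0.0529 × 0.9504 = 0.25138
  40–44: 5 × 0.0112 × 0.9444 = 0.05289
Sum = 4.86947
NRR = 0.48309 × 4.86947 = 2.35239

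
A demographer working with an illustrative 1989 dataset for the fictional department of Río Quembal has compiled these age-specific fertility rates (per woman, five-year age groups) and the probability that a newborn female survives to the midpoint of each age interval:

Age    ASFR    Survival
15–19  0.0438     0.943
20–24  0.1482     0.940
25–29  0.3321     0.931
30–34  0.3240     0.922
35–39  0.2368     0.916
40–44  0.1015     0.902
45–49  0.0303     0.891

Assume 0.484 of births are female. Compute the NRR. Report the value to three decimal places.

Proportion female at birth = 0.484.
Survival-weighted fertility by age (5·fₓ·Sₓ):
  15–19: 5 × 0.0438 × 0.943 = 0.20652
  20–24: 5 × 0.1482 × 0.940 = 0.69654
  25–29: 5 × 0.3321 × 0.931 = 1.54593
  30–34: 5 × 0.3240 × 0.922 = 1.49364
  35–39: 5 × 0.2368 × 0.916 = 1.08454
  40–44: 5 × 0.1015 × 0.902 = 0.45777
  45–49: 5 × 0.0303 × 0.891 = 0.13499
Sum = 5.61993
NRR = 0.484 × 5.61993 = 2.72005

2.720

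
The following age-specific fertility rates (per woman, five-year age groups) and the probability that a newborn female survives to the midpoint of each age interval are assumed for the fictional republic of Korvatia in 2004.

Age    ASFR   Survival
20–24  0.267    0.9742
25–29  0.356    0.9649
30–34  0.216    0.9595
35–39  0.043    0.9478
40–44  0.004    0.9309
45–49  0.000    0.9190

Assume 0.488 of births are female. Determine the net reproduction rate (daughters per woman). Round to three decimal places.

2.087

Proportion female at birth = 0.488.
Survival-weighted fertility by age (5·fₓ·Sₓ):
  20–24: 5 × 0.267 × 0.9742 = 1.30056
  25–29: 5 × 0.356 × 0.9649 = 1.71752
  30–34: 5 × 0.216 × 0.9595 = 1.03626
  35–39: 5 × 0.043 × 0.9478 = 0.20378
  40–44: 5 × 0.004 × 0.9309 = 0.01862
  45–49: 5 × 0.000 × 0.9190 = 0.00000
Sum = 4.27674
NRR = 0.488 × 4.27674 = 2.08705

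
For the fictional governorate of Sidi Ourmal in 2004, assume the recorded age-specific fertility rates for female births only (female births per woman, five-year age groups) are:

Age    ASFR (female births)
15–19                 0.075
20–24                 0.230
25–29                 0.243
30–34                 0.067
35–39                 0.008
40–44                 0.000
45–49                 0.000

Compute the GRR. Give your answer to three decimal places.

3.115

Sum of female ASFRs = 0.075 + 0.230 + 0.243 + 0.067 + 0.008 + 0.000 + 0.000 = 0.623
GRR = 5 × 0.623 = 3.115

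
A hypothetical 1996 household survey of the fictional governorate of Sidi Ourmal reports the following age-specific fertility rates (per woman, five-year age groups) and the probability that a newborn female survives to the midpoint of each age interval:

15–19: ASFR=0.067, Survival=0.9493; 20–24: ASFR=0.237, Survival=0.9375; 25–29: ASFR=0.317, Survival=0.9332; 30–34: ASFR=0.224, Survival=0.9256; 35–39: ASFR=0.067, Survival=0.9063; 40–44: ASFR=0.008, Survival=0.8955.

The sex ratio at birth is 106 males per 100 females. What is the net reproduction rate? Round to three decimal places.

Proportion female at birth = 100 / (100 + 106) = 0.48544.
Weighting each age-specific rate by interval width and survival:
  15–19: 5 × 0.067 × 0.9493 = 0.31802
  20–24: 5 × 0.237 × 0.9375 = 1.11094
  25–29: 5 × 0.317 × 0.9332 = 1.47912
  30–34: 5 × 0.224 × 0.9256 = 1.03667
  35–39: 5 × 0.067 × 0.9063 = 0.30361
  40–44: 5 × 0.008 × 0.8955 = 0.03582
Sum = 4.28418
NRR = 0.48544 × 4.28418 = 2.07971
An NRR exceeding 1 indicates intrinsic growth under these rates.

2.080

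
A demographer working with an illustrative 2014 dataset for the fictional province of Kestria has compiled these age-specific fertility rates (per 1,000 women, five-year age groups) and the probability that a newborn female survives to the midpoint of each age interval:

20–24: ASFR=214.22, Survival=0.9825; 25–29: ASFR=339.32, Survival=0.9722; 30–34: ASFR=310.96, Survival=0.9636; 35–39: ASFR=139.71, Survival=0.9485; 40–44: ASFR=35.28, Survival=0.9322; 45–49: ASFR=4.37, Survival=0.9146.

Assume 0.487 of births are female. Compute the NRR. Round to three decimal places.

Proportion female at birth = 0.487.
Weighting each age-specific rate by interval width and survival:
  20–24: 5 × 214.22/1000 × 0.9825 = 1.05236
  25–29: 5 × 339.32/1000 × 0.9722 = 1.64943
  30–34: 5 × 310.96/1000 × 0.9636 = 1.49821
  35–39: 5 × 139.71/1000 × 0.9485 = 0.66257
  40–44: 5 × 35.28/1000 × 0.9322 = 0.16444
  45–49: 5 × 4.37/1000 × 0.9146 = 0.01998
Sum = 5.04699
NRR = 0.487 × 5.04699 = 2.45788

2.458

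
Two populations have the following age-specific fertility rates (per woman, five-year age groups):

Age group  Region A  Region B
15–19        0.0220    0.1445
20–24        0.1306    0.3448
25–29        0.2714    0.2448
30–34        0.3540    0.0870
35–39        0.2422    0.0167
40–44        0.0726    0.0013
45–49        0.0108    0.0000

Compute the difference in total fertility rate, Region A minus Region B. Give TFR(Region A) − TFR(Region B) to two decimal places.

1.32

Region A:
  Sum of ASFRs = 0.0220 + 0.1306 + 0.2714 + 0.3540 + 0.2422 + 0.0726 + 0.0108 = 1.1036
  TFR = 5 × 1.1036 = 5.518
Region B:
  Sum of ASFRs = 0.1445 + 0.3448 + 0.2448 + 0.0870 + 0.0167 + 0.0013 + 0.0000 = 0.8391
  TFR = 5 × 0.8391 = 4.1955
Difference = 5.518 − 4.1955 = 1.3225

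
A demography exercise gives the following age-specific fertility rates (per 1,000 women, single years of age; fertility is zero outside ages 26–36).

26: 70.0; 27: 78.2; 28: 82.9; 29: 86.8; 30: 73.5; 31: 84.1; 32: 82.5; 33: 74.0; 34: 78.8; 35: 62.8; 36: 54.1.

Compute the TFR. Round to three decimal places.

0.828

Sum of ASFRs = 70.0 + 78.2 + 82.9 + 86.8 + 73.5 + 84.1 + 82.5 + 74.0 + 78.8 + 62.8 + 54.1 = 827.7
TFR = 827.7 / 1000 = 0.8277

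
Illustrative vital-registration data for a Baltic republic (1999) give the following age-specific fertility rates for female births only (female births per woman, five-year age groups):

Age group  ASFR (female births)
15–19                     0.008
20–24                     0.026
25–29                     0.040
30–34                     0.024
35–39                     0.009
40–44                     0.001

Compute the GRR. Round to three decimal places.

0.540

Sum of female ASFRs = 0.008 + 0.026 + 0.040 + 0.024 + 0.009 + 0.001 = 0.108
GRR = 5 × 0.108 = 0.54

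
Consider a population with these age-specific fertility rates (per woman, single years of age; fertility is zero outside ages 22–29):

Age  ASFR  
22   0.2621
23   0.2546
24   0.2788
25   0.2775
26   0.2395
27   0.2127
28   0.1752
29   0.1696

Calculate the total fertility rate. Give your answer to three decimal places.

1.870

Sum of ASFRs = 0.2621 + 0.2546 + 0.2788 + 0.2775 + 0.2395 + 0.2127 + 0.1752 + 0.1696 = 1.8700
TFR = 1.87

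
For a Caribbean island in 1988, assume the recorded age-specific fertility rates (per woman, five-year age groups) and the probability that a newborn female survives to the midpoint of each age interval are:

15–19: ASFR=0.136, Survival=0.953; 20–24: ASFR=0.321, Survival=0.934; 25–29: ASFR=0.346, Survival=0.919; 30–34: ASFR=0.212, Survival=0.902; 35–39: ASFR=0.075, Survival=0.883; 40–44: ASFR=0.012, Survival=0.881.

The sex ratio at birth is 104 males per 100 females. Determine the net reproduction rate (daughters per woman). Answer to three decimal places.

Proportion female at birth = 100 / (100 + 104) = 0.49020.
Weighting each age-specific rate by interval width and survival:
  15–19: 5 × 0.136 × 0.953 = 0.64804
  20–24: 5 × 0.321 × 0.934 = 1.49907
  25–29: 5 × 0.346 × 0.919 = 1.58987
  30–34: 5 × 0.212 × 0.902 = 0.95612
  35–39: 5 × 0.075 × 0.883 = 0.33113
  40–44: 5 × 0.012 × 0.881 = 0.05286
Sum = 5.07709
NRR = 0.49020 × 5.07709 = 2.48879

2.489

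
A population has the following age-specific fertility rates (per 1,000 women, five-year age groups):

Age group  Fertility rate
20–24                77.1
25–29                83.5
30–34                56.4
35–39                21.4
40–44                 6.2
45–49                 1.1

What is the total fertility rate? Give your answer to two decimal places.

1.23

Sum of ASFRs = 77.1 + 83.5 + 56.4 + 21.4 + 6.2 + 1.1 = 245.7
TFR = 5 × 245.7 / 1000 = 1.2285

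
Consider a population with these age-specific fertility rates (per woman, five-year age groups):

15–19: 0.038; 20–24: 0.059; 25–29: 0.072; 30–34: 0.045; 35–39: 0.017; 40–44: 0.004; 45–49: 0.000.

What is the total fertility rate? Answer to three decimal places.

1.175

Sum of ASFRs = 0.038 + 0.059 + 0.072 + 0.045 + 0.017 + 0.004 + 0.000 = 0.235
TFR = 5 × 0.235 = 1.175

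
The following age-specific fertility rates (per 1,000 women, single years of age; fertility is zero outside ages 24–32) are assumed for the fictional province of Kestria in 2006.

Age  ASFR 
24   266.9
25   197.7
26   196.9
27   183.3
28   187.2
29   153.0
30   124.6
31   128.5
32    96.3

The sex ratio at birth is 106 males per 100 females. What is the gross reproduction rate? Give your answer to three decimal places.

Proportion female at birth = 100 / (100 + 106) = 0.48544.
Sum of ASFRs = 266.9 + 197.7 + 196.9 + 183.3 + 187.2 + 153.0 + 124.6 + 128.5 + 96.3 = 1534.4
TFR = 1534.4 / 1000 = 1.5344
GRR = 0.48544 × 1.5344 = 0.74486

0.745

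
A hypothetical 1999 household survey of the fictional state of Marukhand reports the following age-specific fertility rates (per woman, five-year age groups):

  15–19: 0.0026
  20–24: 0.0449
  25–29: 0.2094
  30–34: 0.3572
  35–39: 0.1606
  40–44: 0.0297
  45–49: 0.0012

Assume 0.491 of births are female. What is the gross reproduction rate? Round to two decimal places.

Proportion female at birth = 0.491.
Sum of ASFRs = 0.0026 + 0.0449 + 0.2094 + 0.3572 + 0.1606 + 0.0297 + 0.0012 = 0.8056
TFR = 5 × 0.8056 = 4.028
GRR = 0.491 × 4.028 = 1.97775

1.98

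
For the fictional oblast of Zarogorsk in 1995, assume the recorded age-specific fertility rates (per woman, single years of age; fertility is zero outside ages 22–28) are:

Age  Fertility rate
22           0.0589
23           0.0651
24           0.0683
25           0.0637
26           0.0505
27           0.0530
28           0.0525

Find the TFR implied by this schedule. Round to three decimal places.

0.412

Sum of ASFRs = 0.0589 + 0.0651 + 0.0683 + 0.0637 + 0.0505 + 0.0530 + 0.0525 = 0.4120
TFR = 0.412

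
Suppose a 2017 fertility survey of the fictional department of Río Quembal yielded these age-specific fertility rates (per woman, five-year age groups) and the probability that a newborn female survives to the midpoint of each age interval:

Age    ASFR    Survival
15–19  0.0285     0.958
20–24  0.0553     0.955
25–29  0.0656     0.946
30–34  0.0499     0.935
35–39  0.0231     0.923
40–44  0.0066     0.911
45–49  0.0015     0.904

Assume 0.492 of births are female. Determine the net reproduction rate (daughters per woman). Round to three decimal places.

Proportion female at birth = 0.492.
Each age group contributes 5 × ASFR × survival:
  15–19: 5 × 0.0285 × 0.958 = 0.13652
  20–24: 5 × 0.0553 × 0.955 = 0.26406
  25–29: 5 × 0.0656 × 0.946 = 0.31029
  30–34: 5 × 0.0499 × 0.935 = 0.23328
  35–39: 5 × 0.0231 × 0.923 = 0.10661
  40–44: 5 × 0.0066 × 0.911 = 0.03006
  45–49: 5 × 0.0015 × 0.904 = 0.00678
Sum = 1.08760
NRR = 0.492 × 1.08760 = 0.53510
With NRR below 1 the population is below replacement fertility.

0.535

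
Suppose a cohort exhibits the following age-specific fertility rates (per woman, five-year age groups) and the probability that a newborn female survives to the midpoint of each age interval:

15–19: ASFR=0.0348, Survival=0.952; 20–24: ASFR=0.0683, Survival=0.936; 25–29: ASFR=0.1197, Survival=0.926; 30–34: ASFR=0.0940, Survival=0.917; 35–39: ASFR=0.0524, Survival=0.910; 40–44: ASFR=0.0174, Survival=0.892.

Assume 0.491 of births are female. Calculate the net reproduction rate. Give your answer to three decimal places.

Proportion female at birth = 0.491.
Weighting each age-specific rate by interval width and survival:
  15–19: 5 × 0.0348 × 0.952 = 0.16565
  20–24: 5 × 0.0683 × 0.936 = 0.31964
  25–29: 5 × 0.1197 × 0.926 = 0.55421
  30–34: 5 × 0.0940 × 0.917 = 0.43099
  35–39: 5 × 0.0524 × 0.910 = 0.23842
  40–44: 5 × 0.0174 × 0.892 = 0.07760
Sum = 1.78651
NRR = 0.491 × 1.78651 = 0.87718

0.877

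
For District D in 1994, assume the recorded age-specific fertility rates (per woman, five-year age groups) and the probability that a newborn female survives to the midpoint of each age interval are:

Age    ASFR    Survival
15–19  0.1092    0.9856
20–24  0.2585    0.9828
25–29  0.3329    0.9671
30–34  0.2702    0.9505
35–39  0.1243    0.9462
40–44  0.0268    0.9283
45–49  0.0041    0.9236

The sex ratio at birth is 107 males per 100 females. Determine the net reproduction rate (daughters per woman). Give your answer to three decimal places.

Proportion female at birth = 100 / (100 + 107) = 0.48309.
Per-age-group product (5 × ASFR × survival probability):
  15–19: 5 × 0.1092 × 0.9856 = 0.53814
  20–24: 5 × 0.2585 × 0.9828 = 1.27027
  25–29: 5 × 0.3329 × 0.9671 = 1.60974
  30–34: 5 × 0.2702 × 0.9505 = 1.28413
  35–39: 5 × 0.1243 × 0.9462 = 0.58806
  40–44: 5 × 0.0268 × 0.9283 = 0.12439
  45–49: 5 × 0.0041 × 0.9236 = 0.01893
Sum = 5.43366
NRR = 0.48309 × 5.43366 = 2.62495
NRR > 1, so each generation more than replaces itself.

2.625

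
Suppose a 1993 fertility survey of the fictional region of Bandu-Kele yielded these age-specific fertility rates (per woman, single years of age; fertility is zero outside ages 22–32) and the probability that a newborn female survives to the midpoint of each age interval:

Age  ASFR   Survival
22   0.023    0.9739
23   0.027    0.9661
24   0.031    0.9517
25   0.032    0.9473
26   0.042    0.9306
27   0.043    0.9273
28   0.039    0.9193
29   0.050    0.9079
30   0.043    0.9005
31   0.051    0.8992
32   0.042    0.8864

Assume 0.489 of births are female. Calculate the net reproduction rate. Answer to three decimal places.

0.191

Proportion female at birth = 0.489.
Per-age-group product (1 × ASFR × survival probability):
  22: 1 × 0.023 × 0.9739 = 0.02240
  23: 1 × 0.027 × 0.9661 = 0.02608
  24: 1 × 0.031 × 0.9517 = 0.02950
  25: 1 × 0.032 × 0.9473 = 0.03031
  26: 1 × 0.042 × 0.9306 = 0.03909
  27: 1 × 0.043 × 0.9273 = 0.03987
  28: 1 × 0.039 × 0.9193 = 0.03585
  29: 1 × 0.050 × 0.9079 = 0.04540
  30: 1 × 0.043 × 0.9005 = 0.03872
  31: 1 × 0.051 × 0.8992 = 0.04586
  32: 1 × 0.042 × 0.8864 = 0.03723
Sum = 0.39031
NRR = 0.489 × 0.39031 = 0.19086
With NRR below 1 the population is below replacement fertility.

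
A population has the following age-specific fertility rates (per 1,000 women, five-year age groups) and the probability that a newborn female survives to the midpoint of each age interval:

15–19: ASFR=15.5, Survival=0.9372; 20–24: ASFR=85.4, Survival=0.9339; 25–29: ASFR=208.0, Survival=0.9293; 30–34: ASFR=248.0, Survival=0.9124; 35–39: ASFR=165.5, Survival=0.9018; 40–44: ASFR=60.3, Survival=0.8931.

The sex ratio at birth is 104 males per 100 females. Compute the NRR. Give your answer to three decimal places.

1.757

Proportion female at birth = 100 / (100 + 104) = 0.49020.
Survival-weighted fertility by age (5·fₓ·Sₓ):
  15–19: 5 × 15.5/1000 × 0.9372 = 0.07263
  20–24: 5 × 85.4/1000 × 0.9339 = 0.39878
  25–29: 5 × 208.0/1000 × 0.9293 = 0.96647
  30–34: 5 × 248.0/1000 × 0.9124 = 1.13138
  35–39: 5 × 165.5/1000 × 0.9018 = 0.74624
  40–44: 5 × 60.3/1000 × 0.8931 = 0.26927
Sum = 3.58477
NRR = 0.49020 × 3.58477 = 1.75725
With NRR above 1 the population is above replacement fertility.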